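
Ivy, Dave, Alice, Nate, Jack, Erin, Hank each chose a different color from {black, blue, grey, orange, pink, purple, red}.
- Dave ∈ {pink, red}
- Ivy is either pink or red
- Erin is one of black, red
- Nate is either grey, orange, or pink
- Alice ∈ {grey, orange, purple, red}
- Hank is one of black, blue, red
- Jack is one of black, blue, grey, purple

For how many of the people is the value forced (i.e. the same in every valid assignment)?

2

Ivy and Dave between them cover only {pink, red} — a naked pair. Remove those values from Alice, Nate, Erin, Hank.
Erin must be black (only option left). Remove black from Jack, Hank.
Hank must be blue (only option left). So Jack can't be blue.
Determined: Erin=black, Hank=blue. The other people each still have more than one consistent value. That makes 2.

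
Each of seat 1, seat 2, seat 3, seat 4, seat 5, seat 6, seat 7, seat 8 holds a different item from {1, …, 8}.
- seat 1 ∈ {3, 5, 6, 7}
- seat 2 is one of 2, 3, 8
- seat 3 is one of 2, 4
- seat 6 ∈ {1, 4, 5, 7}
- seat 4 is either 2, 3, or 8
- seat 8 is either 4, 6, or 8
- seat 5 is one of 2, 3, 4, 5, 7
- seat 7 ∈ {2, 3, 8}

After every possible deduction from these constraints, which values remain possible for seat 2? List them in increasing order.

The 8 variables together cover exactly {1, 2, 3, 4, 5, 6, 7, 8} — 8 values for 8 variables — and 1 appears only in seat 6's list, so seat 6 = 1.
seat 2, seat 4, seat 7 between them cover only {2, 3, 8} — a naked triple. Remove those values from seat 1, seat 3, seat 5, seat 8.
seat 3's domain is down to {4}, so seat 3 = 4. Strike 4 from seat 5, seat 8.
That leaves seat 8 = 6. Eliminate 6 elsewhere: seat 1.
No further eliminations apply; seat 2 can still be any of 2, 3, 8.

2, 3, 8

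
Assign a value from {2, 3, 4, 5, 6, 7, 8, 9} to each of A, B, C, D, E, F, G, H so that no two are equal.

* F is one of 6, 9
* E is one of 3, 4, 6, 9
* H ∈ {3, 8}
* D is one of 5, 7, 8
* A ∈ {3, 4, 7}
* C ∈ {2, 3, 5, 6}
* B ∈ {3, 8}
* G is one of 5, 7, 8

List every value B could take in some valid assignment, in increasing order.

3, 8

The 8 variables together cover exactly {2, 3, 4, 5, 6, 7, 8, 9} — 8 values for 8 variables — and 2 appears only in C's list, so C = 2.
B and H between them cover only {3, 8} — a naked pair. Remove those values from A, D, E, G.
The 2 variables D and G are confined to {5, 7}, which locks those values in; drop them from A.
That leaves A = 4. Eliminate 4 elsewhere: E.
No further eliminations apply; B can still be any of 3, 8.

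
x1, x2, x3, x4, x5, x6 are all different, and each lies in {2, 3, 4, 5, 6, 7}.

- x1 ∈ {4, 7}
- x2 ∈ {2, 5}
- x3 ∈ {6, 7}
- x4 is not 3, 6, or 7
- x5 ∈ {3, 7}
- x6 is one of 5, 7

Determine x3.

The 6 variables draw from only 6 values {2, 3, 4, 5, 6, 7}, so each is used; only x5 can be 3, hence x5 = 3.
The 5 still-open variables together cover exactly {2, 4, 5, 6, 7} — 5 values for 5 variables — and 6 appears only in x3's list, so x3 = 6.

6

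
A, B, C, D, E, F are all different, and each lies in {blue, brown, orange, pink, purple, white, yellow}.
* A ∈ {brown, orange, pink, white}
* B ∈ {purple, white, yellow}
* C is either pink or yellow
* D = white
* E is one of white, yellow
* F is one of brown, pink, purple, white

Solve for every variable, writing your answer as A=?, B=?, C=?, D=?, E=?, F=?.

D's domain is down to {white}, so D = white. Strike white from A, B, E, F.
E's domain is down to {yellow}, so E = yellow. So B, C can't be yellow.
That leaves B = purple. Strike purple from F.
C must be pink (only option left). So A, F can't be pink.
F must be brown (only option left). Eliminate brown elsewhere: A.
A must be orange (only option left).

A=orange, B=purple, C=pink, D=white, E=yellow, F=brown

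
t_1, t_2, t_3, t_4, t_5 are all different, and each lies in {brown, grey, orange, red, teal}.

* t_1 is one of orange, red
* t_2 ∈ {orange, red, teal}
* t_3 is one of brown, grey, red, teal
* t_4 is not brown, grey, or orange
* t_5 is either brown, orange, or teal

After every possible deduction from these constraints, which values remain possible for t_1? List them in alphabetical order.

The 5 variables together cover exactly {brown, grey, orange, red, teal} — 5 values for 5 variables — and grey appears only in t_3's list, so t_3 = grey.
The 4 still-open variables draw from only 4 values {brown, orange, red, teal}, so each is used; only t_5 can be brown, hence t_5 = brown.
No further eliminations apply; t_1 can still be any of orange, red.

orange, red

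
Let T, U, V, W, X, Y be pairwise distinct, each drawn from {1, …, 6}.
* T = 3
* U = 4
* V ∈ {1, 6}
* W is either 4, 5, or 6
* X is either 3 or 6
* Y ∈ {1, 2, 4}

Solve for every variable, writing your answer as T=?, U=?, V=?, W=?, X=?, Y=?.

T=3, U=4, V=1, W=5, X=6, Y=2

T must be 3 (only option left). Eliminate 3 elsewhere: X.
That leaves U = 4. Strike 4 from W, Y.
X's domain is down to {6}, so X = 6. Remove 6 from V, W.
V must be 1 (only option left). Remove 1 from Y.
W has just one choice, so W = 5.
Y has just one choice, so Y = 2.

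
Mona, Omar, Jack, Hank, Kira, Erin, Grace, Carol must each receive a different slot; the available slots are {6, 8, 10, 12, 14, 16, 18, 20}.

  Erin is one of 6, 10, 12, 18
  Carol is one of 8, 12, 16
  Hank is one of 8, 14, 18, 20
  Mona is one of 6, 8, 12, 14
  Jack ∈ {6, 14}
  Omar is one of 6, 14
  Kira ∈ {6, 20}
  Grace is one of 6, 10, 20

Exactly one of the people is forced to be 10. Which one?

Grace

The 8 variables draw from only 8 values {6, 8, 10, 12, 14, 16, 18, 20}, so each is used; only Carol can be 16, hence Carol = 16.
The 2 variables Omar and Jack are confined to {6, 14}, which locks those values in; drop them from Mona, Hank, Kira, Erin, Grace.
That leaves Kira = 20. So Hank, Grace can't be 20.
So 10 goes to Grace.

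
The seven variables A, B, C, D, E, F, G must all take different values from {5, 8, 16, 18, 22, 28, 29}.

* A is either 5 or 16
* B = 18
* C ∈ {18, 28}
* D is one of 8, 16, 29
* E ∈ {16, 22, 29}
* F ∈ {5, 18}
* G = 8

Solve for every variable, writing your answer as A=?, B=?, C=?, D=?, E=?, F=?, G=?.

B must be 18 (only option left). So C, F can't be 18.
C has just one choice, so C = 28.
F's domain is down to {5}, so F = 5. Strike 5 from A.
G must be 8 (only option left). Remove 8 from D.
That leaves A = 16. Remove 16 from D, E.
D's domain is down to {29}, so D = 29. So E can't be 29.
E's domain is down to {22}, so E = 22.

A=16, B=18, C=28, D=29, E=22, F=5, G=8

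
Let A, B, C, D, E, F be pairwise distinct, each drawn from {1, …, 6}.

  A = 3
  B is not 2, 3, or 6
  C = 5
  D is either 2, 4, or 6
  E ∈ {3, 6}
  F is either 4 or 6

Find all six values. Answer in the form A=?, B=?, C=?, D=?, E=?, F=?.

A=3, B=1, C=5, D=2, E=6, F=4

A has just one choice, so A = 3. Remove 3 from E.
C's domain is down to {5}, so C = 5. Remove 5 from B.
E has just one choice, so E = 6. Eliminate 6 elsewhere: D, F.
That leaves F = 4. Eliminate 4 elsewhere: B, D.
B's domain is down to {1}, so B = 1.
D has just one choice, so D = 2.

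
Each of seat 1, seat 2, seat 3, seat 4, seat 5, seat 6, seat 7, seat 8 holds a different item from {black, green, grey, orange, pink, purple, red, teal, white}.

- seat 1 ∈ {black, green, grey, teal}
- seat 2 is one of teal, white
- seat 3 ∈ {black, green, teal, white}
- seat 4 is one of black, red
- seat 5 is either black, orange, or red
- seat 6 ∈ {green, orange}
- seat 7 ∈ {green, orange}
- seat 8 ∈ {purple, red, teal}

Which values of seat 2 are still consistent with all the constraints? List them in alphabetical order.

teal, white

Among the 8 variables, grey fits only seat 1 (and all 8 values in {black, green, grey, orange, purple, red, teal, white} must be used), so seat 1 = grey.
The 7 still-open variables together cover exactly {black, green, orange, purple, red, teal, white} — 7 values for 7 variables — and purple appears only in seat 8's list, so seat 8 = purple.
seat 6 and seat 7 share exactly the 2 values {green, orange}; by pigeonhole those values go to them, so strike green, orange from seat 3, seat 5.
seat 4 and seat 5 share exactly the 2 values {black, red}; by pigeonhole those values go to them, so strike black, red from seat 3.
No further eliminations apply; seat 2 can still be any of teal, white.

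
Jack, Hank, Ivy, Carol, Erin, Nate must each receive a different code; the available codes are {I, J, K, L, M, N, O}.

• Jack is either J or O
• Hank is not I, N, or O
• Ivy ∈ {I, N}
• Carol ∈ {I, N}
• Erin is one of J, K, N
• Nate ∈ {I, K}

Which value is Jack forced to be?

O

Ivy and Carol share exactly the 2 values {I, N}; by pigeonhole those values go to them, so strike I, N from Erin, Nate.
Nate must be K (only option left). Eliminate K elsewhere: Hank, Erin.
Erin must be J (only option left). Strike J from Jack, Hank.
So Jack = O.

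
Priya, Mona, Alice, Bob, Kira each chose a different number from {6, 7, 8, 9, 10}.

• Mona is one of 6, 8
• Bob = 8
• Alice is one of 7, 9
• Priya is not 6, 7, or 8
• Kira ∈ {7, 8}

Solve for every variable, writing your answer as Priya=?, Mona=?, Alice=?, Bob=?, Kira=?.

Priya=10, Mona=6, Alice=9, Bob=8, Kira=7

Bob has just one choice, so Bob = 8. Strike 8 from Mona, Kira.
Kira must be 7 (only option left). Strike 7 from Alice.
Mona has just one choice, so Mona = 6.
Alice's domain is down to {9}, so Alice = 9. Strike 9 from Priya.
Priya's domain is down to {10}, so Priya = 10.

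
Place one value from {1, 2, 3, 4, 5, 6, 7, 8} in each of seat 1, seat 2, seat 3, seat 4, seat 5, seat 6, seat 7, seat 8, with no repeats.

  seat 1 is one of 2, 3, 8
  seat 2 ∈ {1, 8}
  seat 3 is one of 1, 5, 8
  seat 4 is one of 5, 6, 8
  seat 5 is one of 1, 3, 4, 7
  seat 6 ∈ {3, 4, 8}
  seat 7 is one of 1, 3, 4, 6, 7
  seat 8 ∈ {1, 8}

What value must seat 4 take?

6

The 8 variables draw from only 8 values {1, 2, 3, 4, 5, 6, 7, 8}, so each is used; only seat 1 can be 2, hence seat 1 = 2.
The 2 variables seat 2 and seat 8 are confined to {1, 8}, which locks those values in; drop them from seat 3, seat 4, seat 5, seat 6, seat 7.
seat 3 must be 5 (only option left). Eliminate 5 elsewhere: seat 4.
So seat 4 = 6.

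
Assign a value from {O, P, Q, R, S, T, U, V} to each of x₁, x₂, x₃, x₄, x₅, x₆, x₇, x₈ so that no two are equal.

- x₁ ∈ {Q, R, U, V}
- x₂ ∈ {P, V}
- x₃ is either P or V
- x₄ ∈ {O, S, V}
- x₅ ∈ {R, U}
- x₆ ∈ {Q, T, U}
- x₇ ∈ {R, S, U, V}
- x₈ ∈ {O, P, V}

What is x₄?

The 8 variables together cover exactly {O, P, Q, R, S, T, U, V} — 8 values for 8 variables — and T appears only in x₆'s list, so x₆ = T.
The 7 still-open variables draw from only 7 values {O, P, Q, R, S, U, V}, so each is used; only x₁ can be Q, hence x₁ = Q.
The 2 variables x₂ and x₃ are confined to {P, V}, which locks those values in; drop them from x₄, x₇, x₈.
x₈ must be O (only option left). Remove O from x₄.
So x₄ = S.

S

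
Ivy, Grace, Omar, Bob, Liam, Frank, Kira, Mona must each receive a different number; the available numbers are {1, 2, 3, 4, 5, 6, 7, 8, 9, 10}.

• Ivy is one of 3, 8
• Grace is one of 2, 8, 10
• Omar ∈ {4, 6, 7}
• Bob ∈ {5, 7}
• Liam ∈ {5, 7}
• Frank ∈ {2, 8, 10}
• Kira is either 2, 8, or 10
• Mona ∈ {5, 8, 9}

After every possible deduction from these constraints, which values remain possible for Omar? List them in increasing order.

4, 6

Bob and Liam between them cover only {5, 7} — a naked pair. Remove those values from Omar, Mona.
Grace, Frank, Kira between them cover only {2, 8, 10} — a naked triple. Remove those values from Ivy, Mona.
That leaves Ivy = 3.
That leaves Mona = 9.
No further eliminations apply; Omar can still be any of 4, 6.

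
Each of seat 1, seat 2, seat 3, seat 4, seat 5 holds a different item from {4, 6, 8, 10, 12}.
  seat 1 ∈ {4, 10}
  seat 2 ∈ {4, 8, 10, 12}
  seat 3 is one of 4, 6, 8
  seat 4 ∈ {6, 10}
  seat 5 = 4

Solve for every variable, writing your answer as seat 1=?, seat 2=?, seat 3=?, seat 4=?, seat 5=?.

seat 1=10, seat 2=12, seat 3=8, seat 4=6, seat 5=4

seat 5 has just one choice, so seat 5 = 4. Eliminate 4 elsewhere: seat 1, seat 2, seat 3.
That leaves seat 1 = 10. Strike 10 from seat 2, seat 4.
That leaves seat 4 = 6. So seat 3 can't be 6.
seat 3 must be 8 (only option left). Eliminate 8 elsewhere: seat 2.
seat 2's domain is down to {12}, so seat 2 = 12.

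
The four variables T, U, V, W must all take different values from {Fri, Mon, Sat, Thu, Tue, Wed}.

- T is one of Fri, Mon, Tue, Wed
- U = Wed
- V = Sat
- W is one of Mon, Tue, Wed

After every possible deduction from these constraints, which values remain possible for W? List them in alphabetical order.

Mon, Tue

U's domain is down to {Wed}, so U = Wed. Remove Wed from T, W.
V's domain is down to {Sat}, so V = Sat.
No further eliminations apply; W can still be any of Mon, Tue.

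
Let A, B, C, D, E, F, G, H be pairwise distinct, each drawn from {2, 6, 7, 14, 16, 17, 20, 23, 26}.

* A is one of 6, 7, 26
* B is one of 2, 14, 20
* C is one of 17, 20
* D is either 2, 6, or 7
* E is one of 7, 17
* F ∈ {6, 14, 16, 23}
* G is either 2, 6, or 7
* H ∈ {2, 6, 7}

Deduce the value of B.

D, G, H between them cover only {2, 6, 7} — a naked triple. Remove those values from A, B, E, F.
That leaves A = 26.
E's domain is down to {17}, so E = 17. Eliminate 17 elsewhere: C.
C's domain is down to {20}, so C = 20. Strike 20 from B.
So B = 14.

14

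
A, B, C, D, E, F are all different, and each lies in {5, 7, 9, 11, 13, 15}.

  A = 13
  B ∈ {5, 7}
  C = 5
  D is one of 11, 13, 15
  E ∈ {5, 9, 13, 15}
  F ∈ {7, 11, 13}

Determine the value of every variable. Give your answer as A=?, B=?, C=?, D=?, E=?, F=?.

A=13, B=7, C=5, D=15, E=9, F=11

A's domain is down to {13}, so A = 13. Strike 13 from D, E, F.
C has just one choice, so C = 5. So B, E can't be 5.
B must be 7 (only option left). Strike 7 from F.
F's domain is down to {11}, so F = 11. Strike 11 from D.
D must be 15 (only option left). Remove 15 from E.
E has just one choice, so E = 9.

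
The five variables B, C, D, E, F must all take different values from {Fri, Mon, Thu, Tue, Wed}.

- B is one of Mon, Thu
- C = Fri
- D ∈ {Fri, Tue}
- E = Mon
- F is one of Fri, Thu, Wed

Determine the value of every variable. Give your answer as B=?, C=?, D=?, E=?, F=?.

B=Thu, C=Fri, D=Tue, E=Mon, F=Wed

C must be Fri (only option left). So D, F can't be Fri.
That leaves D = Tue.
E's domain is down to {Mon}, so E = Mon. Remove Mon from B.
That leaves B = Thu. So F can't be Thu.
F must be Wed (only option left).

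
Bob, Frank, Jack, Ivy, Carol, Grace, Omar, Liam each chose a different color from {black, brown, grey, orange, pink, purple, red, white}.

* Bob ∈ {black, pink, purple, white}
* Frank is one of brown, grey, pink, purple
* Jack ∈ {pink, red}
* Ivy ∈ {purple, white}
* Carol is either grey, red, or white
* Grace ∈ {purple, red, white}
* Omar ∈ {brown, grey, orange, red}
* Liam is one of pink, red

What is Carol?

The 8 variables together cover exactly {black, brown, grey, orange, pink, purple, red, white} — 8 values for 8 variables — and black appears only in Bob's list, so Bob = black.
The 7 still-open variables draw from only 7 values {brown, grey, orange, pink, purple, red, white}, so each is used; only Omar can be orange, hence Omar = orange.
The 6 still-open variables together cover exactly {brown, grey, pink, purple, red, white} — 6 values for 6 variables — and brown appears only in Frank's list, so Frank = brown.
The 5 still-open variables together cover exactly {grey, pink, purple, red, white} — 5 values for 5 variables — and grey appears only in Carol's list, so Carol = grey.

grey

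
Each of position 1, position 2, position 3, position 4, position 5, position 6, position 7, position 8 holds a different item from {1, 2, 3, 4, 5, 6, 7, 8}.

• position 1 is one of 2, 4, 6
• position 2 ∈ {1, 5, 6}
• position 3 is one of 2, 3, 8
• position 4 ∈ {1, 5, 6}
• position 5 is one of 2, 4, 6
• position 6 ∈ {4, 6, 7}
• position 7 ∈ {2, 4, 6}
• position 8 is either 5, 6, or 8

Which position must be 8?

position 8

Among the 8 variables, 3 fits only position 3 (and all 8 values in {1, 2, 3, 4, 5, 6, 7, 8} must be used), so position 3 = 3.
The 7 still-open variables together cover exactly {1, 2, 4, 5, 6, 7, 8} — 7 values for 7 variables — and 7 appears only in position 6's list, so position 6 = 7.
The 6 still-open variables draw from only 6 values {1, 2, 4, 5, 6, 8}, so each is used; only position 8 can be 8, hence position 8 = 8.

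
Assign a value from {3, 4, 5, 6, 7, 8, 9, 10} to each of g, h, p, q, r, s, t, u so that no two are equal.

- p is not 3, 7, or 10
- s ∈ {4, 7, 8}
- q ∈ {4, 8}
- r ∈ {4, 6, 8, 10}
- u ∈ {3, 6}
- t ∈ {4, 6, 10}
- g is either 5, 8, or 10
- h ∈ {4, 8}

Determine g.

The 8 variables together cover exactly {3, 4, 5, 6, 7, 8, 9, 10} — 8 values for 8 variables — and 3 appears only in u's list, so u = 3.
The 7 still-open variables draw from only 7 values {4, 5, 6, 7, 8, 9, 10}, so each is used; only s can be 7, hence s = 7.
Among the 6 still-open variables, 9 fits only p (and all 6 values in {4, 5, 6, 8, 9, 10} must be used), so p = 9.
The 5 still-open variables together cover exactly {4, 5, 6, 8, 10} — 5 values for 5 variables — and 5 appears only in g's list, so g = 5.

5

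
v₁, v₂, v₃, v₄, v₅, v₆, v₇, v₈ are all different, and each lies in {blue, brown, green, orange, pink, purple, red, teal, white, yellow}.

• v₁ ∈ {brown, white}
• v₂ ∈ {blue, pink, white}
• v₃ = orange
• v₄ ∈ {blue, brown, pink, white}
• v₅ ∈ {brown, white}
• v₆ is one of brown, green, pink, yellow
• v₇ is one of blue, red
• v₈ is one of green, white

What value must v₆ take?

v₃ must be orange (only option left).
The 7 still-open variables draw from only 7 values {blue, brown, green, pink, red, white, yellow}, so each is used; only v₇ can be red, hence v₇ = red.
Among the 6 still-open variables, yellow fits only v₆ (and all 6 values in {blue, brown, green, pink, white, yellow} must be used), so v₆ = yellow.

yellow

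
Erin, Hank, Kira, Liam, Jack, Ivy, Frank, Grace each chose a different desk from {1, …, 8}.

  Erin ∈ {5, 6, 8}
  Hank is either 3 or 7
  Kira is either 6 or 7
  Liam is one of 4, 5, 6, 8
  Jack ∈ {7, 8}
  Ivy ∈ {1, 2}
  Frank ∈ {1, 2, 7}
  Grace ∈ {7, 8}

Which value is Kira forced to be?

6

Among the 8 variables, 3 fits only Hank (and all 8 values in {1, 2, 3, 4, 5, 6, 7, 8} must be used), so Hank = 3.
Among the 7 still-open variables, 4 fits only Liam (and all 7 values in {1, 2, 4, 5, 6, 7, 8} must be used), so Liam = 4.
Among the 6 still-open variables, 5 fits only Erin (and all 6 values in {1, 2, 5, 6, 7, 8} must be used), so Erin = 5.
The 5 still-open variables together cover exactly {1, 2, 6, 7, 8} — 5 values for 5 variables — and 6 appears only in Kira's list, so Kira = 6.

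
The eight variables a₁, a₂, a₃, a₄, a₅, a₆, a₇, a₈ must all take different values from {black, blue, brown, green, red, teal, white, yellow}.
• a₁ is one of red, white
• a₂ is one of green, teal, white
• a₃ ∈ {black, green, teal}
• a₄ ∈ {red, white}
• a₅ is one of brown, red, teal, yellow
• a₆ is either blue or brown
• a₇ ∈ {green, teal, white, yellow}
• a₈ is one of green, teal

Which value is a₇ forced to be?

yellow

The 8 variables together cover exactly {black, blue, brown, green, red, teal, white, yellow} — 8 values for 8 variables — and black appears only in a₃'s list, so a₃ = black.
The 7 still-open variables together cover exactly {blue, brown, green, red, teal, white, yellow} — 7 values for 7 variables — and blue appears only in a₆'s list, so a₆ = blue.
Among the 6 still-open variables, brown fits only a₅ (and all 6 values in {brown, green, red, teal, white, yellow} must be used), so a₅ = brown.
The 5 still-open variables together cover exactly {green, red, teal, white, yellow} — 5 values for 5 variables — and yellow appears only in a₇'s list, so a₇ = yellow.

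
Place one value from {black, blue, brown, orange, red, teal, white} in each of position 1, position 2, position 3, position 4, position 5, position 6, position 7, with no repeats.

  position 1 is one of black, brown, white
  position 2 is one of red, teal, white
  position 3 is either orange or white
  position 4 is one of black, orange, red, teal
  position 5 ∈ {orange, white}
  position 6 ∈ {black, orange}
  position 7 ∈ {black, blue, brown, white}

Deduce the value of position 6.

black

The 7 variables draw from only 7 values {black, blue, brown, orange, red, teal, white}, so each is used; only position 7 can be blue, hence position 7 = blue.
Among the 6 still-open variables, brown fits only position 1 (and all 6 values in {black, brown, orange, red, teal, white} must be used), so position 1 = brown.
The 2 variables position 3 and position 5 are confined to {orange, white}, which locks those values in; drop them from position 2, position 4, position 6.
So position 6 = black.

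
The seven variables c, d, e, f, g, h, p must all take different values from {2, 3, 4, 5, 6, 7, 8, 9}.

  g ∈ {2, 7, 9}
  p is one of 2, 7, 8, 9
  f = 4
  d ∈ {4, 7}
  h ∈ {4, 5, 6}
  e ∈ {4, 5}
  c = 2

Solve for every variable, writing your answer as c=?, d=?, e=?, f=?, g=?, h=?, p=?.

c=2, d=7, e=5, f=4, g=9, h=6, p=8

c has just one choice, so c = 2. Strike 2 from g, p.
f has just one choice, so f = 4. Strike 4 from d, e, h.
d has just one choice, so d = 7. Eliminate 7 elsewhere: g, p.
e has just one choice, so e = 5. Strike 5 from h.
g has just one choice, so g = 9. Eliminate 9 elsewhere: p.
h's domain is down to {6}, so h = 6.
p's domain is down to {8}, so p = 8.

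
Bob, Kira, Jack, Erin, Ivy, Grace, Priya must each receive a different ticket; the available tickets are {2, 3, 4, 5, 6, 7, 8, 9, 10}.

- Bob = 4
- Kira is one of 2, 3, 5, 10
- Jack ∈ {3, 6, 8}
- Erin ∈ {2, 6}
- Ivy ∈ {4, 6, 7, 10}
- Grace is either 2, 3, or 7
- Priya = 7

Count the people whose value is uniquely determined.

2

Bob's domain is down to {4}, so Bob = 4. Strike 4 from Ivy.
That leaves Priya = 7. Eliminate 7 elsewhere: Ivy, Grace.
Determined: Bob=4, Priya=7. The other people each still have more than one consistent value. That makes 2.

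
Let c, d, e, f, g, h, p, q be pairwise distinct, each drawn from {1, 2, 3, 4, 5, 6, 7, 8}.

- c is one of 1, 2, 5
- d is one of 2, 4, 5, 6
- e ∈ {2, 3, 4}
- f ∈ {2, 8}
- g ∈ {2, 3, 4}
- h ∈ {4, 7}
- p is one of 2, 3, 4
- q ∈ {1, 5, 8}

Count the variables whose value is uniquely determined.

3

The 8 variables together cover exactly {1, 2, 3, 4, 5, 6, 7, 8} — 8 values for 8 variables — and 6 appears only in d's list, so d = 6.
Among the 7 still-open variables, 7 fits only h (and all 7 values in {1, 2, 3, 4, 5, 7, 8} must be used), so h = 7.
The 3 variables e, g, p are confined to {2, 3, 4}, which locks those values in; drop them from c, f.
f has just one choice, so f = 8. Remove 8 from q.
Determined: d=6, f=8, h=7. The other variables each still have more than one consistent value. That makes 3.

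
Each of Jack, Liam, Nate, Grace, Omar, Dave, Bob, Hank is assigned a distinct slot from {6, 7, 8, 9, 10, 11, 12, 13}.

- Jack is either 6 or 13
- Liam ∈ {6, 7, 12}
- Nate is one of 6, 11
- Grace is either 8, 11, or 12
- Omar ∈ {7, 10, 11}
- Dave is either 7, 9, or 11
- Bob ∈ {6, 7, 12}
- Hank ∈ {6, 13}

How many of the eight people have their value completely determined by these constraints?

4

The 8 variables draw from only 8 values {6, 7, 8, 9, 10, 11, 12, 13}, so each is used; only Grace can be 8, hence Grace = 8.
The 7 still-open variables together cover exactly {6, 7, 9, 10, 11, 12, 13} — 7 values for 7 variables — and 9 appears only in Dave's list, so Dave = 9.
The 6 still-open variables draw from only 6 values {6, 7, 10, 11, 12, 13}, so each is used; only Omar can be 10, hence Omar = 10.
Among the 5 still-open variables, 11 fits only Nate (and all 5 values in {6, 7, 11, 12, 13} must be used), so Nate = 11.
Jack and Hank share exactly the 2 values {6, 13}; by pigeonhole those values go to them, so strike 6, 13 from Liam, Bob.
Determined: Nate=11, Grace=8, Omar=10, Dave=9. The other people each still have more than one consistent value. That makes 4.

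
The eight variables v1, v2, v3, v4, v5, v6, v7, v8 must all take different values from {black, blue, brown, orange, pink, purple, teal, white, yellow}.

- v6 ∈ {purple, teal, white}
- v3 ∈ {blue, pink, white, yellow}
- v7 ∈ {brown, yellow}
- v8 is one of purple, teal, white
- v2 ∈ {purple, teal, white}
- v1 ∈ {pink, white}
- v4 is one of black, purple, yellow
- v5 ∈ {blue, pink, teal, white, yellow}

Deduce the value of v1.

pink

The 8 variables together cover exactly {black, blue, brown, pink, purple, teal, white, yellow} — 8 values for 8 variables — and black appears only in v4's list, so v4 = black.
Among the 7 still-open variables, brown fits only v7 (and all 7 values in {blue, brown, pink, purple, teal, white, yellow} must be used), so v7 = brown.
The 3 variables v2, v6, v8 are confined to {purple, teal, white}, which locks those values in; drop them from v1, v3, v5.
So v1 = pink.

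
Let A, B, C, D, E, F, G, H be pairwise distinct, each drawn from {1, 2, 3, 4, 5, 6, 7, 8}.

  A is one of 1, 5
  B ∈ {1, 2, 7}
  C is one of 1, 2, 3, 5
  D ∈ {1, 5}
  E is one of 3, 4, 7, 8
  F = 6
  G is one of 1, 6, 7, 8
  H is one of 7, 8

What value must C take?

3

F must be 6 (only option left). Remove 6 from G.
The 7 still-open variables together cover exactly {1, 2, 3, 4, 5, 7, 8} — 7 values for 7 variables — and 4 appears only in E's list, so E = 4.
Among the 6 still-open variables, 3 fits only C (and all 6 values in {1, 2, 3, 5, 7, 8} must be used), so C = 3.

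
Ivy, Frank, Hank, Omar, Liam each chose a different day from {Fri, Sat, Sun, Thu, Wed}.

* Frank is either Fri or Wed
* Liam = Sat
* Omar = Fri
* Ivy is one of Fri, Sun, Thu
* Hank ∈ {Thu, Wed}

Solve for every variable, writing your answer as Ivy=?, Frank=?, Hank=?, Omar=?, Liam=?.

Omar's domain is down to {Fri}, so Omar = Fri. So Ivy, Frank can't be Fri.
Liam has just one choice, so Liam = Sat.
Frank's domain is down to {Wed}, so Frank = Wed. Eliminate Wed elsewhere: Hank.
Hank's domain is down to {Thu}, so Hank = Thu. So Ivy can't be Thu.
Ivy must be Sun (only option left).

Ivy=Sun, Frank=Wed, Hank=Thu, Omar=Fri, Liam=Sat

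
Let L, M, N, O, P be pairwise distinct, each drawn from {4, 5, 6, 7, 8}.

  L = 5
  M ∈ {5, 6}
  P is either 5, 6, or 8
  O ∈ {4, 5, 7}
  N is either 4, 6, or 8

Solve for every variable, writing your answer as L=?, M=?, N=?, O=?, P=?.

L must be 5 (only option left). Eliminate 5 elsewhere: M, O, P.
M must be 6 (only option left). Strike 6 from N, P.
P's domain is down to {8}, so P = 8. Remove 8 from N.
N has just one choice, so N = 4. So O can't be 4.
O must be 7 (only option left).

L=5, M=6, N=4, O=7, P=8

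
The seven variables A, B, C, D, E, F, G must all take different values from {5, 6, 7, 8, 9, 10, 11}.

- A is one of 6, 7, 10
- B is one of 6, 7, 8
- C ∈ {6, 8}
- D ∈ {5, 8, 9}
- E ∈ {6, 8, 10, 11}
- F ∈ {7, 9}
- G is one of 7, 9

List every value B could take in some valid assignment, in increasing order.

The 7 variables together cover exactly {5, 6, 7, 8, 9, 10, 11} — 7 values for 7 variables — and 5 appears only in D's list, so D = 5.
The 6 still-open variables together cover exactly {6, 7, 8, 9, 10, 11} — 6 values for 6 variables — and 11 appears only in E's list, so E = 11.
The 5 still-open variables draw from only 5 values {6, 7, 8, 9, 10}, so each is used; only A can be 10, hence A = 10.
F and G between them cover only {7, 9} — a naked pair. Remove those values from B.
No further eliminations apply; B can still be any of 6, 8.

6, 8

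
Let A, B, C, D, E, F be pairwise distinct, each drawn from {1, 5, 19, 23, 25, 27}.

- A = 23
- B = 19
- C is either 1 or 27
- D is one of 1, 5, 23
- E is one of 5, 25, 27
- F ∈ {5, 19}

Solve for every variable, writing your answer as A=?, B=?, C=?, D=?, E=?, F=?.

A has just one choice, so A = 23. Remove 23 from D.
That leaves B = 19. So F can't be 19.
That leaves F = 5. Remove 5 from D, E.
D must be 1 (only option left). So C can't be 1.
C must be 27 (only option left). Remove 27 from E.
E must be 25 (only option left).

A=23, B=19, C=27, D=1, E=25, F=5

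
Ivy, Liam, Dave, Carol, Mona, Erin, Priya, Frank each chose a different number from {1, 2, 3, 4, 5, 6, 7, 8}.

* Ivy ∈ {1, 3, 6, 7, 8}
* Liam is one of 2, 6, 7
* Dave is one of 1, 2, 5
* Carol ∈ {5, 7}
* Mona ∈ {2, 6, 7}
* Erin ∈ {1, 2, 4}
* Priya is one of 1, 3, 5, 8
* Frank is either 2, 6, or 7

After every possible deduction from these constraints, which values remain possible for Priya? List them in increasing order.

3, 8

Among the 8 variables, 4 fits only Erin (and all 8 values in {1, 2, 3, 4, 5, 6, 7, 8} must be used), so Erin = 4.
Liam, Mona, Frank share exactly the 3 values {2, 6, 7}; by pigeonhole those values go to them, so strike 2, 6, 7 from Ivy, Dave, Carol.
That leaves Carol = 5. Strike 5 from Dave, Priya.
Dave's domain is down to {1}, so Dave = 1. So Ivy, Priya can't be 1.
No further eliminations apply; Priya can still be any of 3, 8.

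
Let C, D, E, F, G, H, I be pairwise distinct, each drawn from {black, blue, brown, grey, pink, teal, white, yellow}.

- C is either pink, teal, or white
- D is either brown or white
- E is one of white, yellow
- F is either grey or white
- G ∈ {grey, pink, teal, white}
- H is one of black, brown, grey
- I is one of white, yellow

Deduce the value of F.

The 7 variables together cover exactly {black, brown, grey, pink, teal, white, yellow} — 7 values for 7 variables — and black appears only in H's list, so H = black.
Among the 6 still-open variables, brown fits only D (and all 6 values in {brown, grey, pink, teal, white, yellow} must be used), so D = brown.
The 2 variables E and I are confined to {white, yellow}, which locks those values in; drop them from C, F, G.
So F = grey.

grey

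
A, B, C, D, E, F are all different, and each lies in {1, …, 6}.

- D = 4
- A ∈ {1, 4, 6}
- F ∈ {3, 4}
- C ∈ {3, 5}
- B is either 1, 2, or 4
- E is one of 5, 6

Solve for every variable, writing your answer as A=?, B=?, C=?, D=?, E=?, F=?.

D has just one choice, so D = 4. Eliminate 4 elsewhere: A, B, F.
F has just one choice, so F = 3. So C can't be 3.
C has just one choice, so C = 5. So E can't be 5.
E must be 6 (only option left). Eliminate 6 elsewhere: A.
That leaves A = 1. So B can't be 1.
B must be 2 (only option left).

A=1, B=2, C=5, D=4, E=6, F=3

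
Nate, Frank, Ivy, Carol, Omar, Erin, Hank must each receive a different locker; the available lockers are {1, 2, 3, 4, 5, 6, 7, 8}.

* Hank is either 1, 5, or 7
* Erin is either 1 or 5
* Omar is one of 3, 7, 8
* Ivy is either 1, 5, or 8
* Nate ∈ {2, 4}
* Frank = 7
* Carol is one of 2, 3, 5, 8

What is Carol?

2

Frank's domain is down to {7}, so Frank = 7. Eliminate 7 elsewhere: Omar, Hank.
The 6 still-open variables together cover exactly {1, 2, 3, 4, 5, 8} — 6 values for 6 variables — and 4 appears only in Nate's list, so Nate = 4.
The 5 still-open variables draw from only 5 values {1, 2, 3, 5, 8}, so each is used; only Carol can be 2, hence Carol = 2.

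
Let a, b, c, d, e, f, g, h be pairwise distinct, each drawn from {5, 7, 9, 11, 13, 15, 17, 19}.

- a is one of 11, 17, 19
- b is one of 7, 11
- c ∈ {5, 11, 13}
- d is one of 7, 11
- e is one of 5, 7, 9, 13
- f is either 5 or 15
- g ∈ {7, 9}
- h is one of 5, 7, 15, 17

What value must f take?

15

The 8 variables draw from only 8 values {5, 7, 9, 11, 13, 15, 17, 19}, so each is used; only a can be 19, hence a = 19.
The 7 still-open variables draw from only 7 values {5, 7, 9, 11, 13, 15, 17}, so each is used; only h can be 17, hence h = 17.
The 6 still-open variables draw from only 6 values {5, 7, 9, 11, 13, 15}, so each is used; only f can be 15, hence f = 15.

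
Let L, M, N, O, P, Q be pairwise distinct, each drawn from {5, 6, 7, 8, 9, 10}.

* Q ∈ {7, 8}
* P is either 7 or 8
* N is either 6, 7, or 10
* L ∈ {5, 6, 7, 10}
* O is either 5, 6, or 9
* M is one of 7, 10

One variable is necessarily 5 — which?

Among the 6 variables, 9 fits only O (and all 6 values in {5, 6, 7, 8, 9, 10} must be used), so O = 9.
The 5 still-open variables draw from only 5 values {5, 6, 7, 8, 10}, so each is used; only L can be 5, hence L = 5.

L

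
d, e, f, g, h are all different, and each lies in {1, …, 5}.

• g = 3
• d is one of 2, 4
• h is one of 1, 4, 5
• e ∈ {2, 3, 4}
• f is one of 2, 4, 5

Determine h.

g has just one choice, so g = 3. Strike 3 from e.
Among the 4 still-open variables, 1 fits only h (and all 4 values in {1, 2, 4, 5} must be used), so h = 1.

1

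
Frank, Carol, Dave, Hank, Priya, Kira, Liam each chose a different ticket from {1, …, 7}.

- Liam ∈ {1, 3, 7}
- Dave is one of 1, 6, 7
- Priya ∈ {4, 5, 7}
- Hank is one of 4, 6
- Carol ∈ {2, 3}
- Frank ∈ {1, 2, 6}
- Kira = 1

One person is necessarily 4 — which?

Hank

Kira's domain is down to {1}, so Kira = 1. Eliminate 1 elsewhere: Frank, Dave, Liam.
The 6 still-open variables together cover exactly {2, 3, 4, 5, 6, 7} — 6 values for 6 variables — and 5 appears only in Priya's list, so Priya = 5.
Among the 5 still-open variables, 4 fits only Hank (and all 5 values in {2, 3, 4, 6, 7} must be used), so Hank = 4.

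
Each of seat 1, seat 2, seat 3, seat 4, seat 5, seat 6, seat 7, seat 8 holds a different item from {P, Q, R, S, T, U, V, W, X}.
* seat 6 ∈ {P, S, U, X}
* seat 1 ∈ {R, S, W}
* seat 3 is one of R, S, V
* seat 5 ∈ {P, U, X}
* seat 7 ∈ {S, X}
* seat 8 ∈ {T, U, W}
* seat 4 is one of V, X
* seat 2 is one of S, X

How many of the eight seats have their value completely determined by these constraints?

Among the 8 variables, T fits only seat 8 (and all 8 values in {P, R, S, T, U, V, W, X} must be used), so seat 8 = T.
Among the 7 still-open variables, W fits only seat 1 (and all 7 values in {P, R, S, U, V, W, X} must be used), so seat 1 = W.
The 6 still-open variables together cover exactly {P, R, S, U, V, X} — 6 values for 6 variables — and R appears only in seat 3's list, so seat 3 = R.
Among the 5 still-open variables, V fits only seat 4 (and all 5 values in {P, S, U, V, X} must be used), so seat 4 = V.
seat 2 and seat 7 between them cover only {S, X} — a naked pair. Remove those values from seat 5, seat 6.
Determined: seat 1=W, seat 3=R, seat 4=V, seat 8=T. The other seats each still have more than one consistent value. That makes 4.

4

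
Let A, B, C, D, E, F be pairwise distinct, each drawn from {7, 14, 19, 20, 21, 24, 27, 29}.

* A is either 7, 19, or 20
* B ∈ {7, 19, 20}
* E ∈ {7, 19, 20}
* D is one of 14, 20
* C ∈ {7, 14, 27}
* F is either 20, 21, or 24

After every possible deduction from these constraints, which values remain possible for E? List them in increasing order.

7, 19, 20

A, B, E share exactly the 3 values {7, 19, 20}; by pigeonhole those values go to them, so strike 7, 19, 20 from C, D, F.
D has just one choice, so D = 14. So C can't be 14.
C's domain is down to {27}, so C = 27.
No further eliminations apply; E can still be any of 7, 19, 20.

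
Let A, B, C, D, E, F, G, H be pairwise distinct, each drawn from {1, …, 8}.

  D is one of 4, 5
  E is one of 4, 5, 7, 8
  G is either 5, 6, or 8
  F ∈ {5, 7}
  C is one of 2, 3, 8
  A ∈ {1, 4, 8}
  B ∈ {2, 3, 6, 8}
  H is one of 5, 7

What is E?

The 8 variables draw from only 8 values {1, 2, 3, 4, 5, 6, 7, 8}, so each is used; only A can be 1, hence A = 1.
F and H share exactly the 2 values {5, 7}; by pigeonhole those values go to them, so strike 5, 7 from D, E, G.
D has just one choice, so D = 4. Eliminate 4 elsewhere: E.
So E = 8.

8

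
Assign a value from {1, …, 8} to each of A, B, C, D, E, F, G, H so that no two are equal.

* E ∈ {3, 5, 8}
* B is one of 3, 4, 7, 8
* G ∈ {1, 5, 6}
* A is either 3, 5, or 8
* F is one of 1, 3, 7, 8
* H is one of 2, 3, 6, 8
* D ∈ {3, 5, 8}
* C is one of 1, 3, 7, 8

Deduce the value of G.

Among the 8 variables, 2 fits only H (and all 8 values in {1, 2, 3, 4, 5, 6, 7, 8} must be used), so H = 2.
The 7 still-open variables draw from only 7 values {1, 3, 4, 5, 6, 7, 8}, so each is used; only B can be 4, hence B = 4.
Among the 6 still-open variables, 6 fits only G (and all 6 values in {1, 3, 5, 6, 7, 8} must be used), so G = 6.

6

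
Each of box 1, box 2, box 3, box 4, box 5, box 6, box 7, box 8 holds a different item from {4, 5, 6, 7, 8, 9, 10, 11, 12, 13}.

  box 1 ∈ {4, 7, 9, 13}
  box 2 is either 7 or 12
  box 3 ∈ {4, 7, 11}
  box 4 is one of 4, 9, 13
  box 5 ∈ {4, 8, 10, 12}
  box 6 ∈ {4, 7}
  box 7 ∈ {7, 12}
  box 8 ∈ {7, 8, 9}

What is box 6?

4

The 8 variables together cover exactly {4, 7, 8, 9, 10, 11, 12, 13} — 8 values for 8 variables — and 10 appears only in box 5's list, so box 5 = 10.
Among the 7 still-open variables, 8 fits only box 8 (and all 7 values in {4, 7, 8, 9, 11, 12, 13} must be used), so box 8 = 8.
The 6 still-open variables together cover exactly {4, 7, 9, 11, 12, 13} — 6 values for 6 variables — and 11 appears only in box 3's list, so box 3 = 11.
box 2 and box 7 between them cover only {7, 12} — a naked pair. Remove those values from box 1, box 6.
So box 6 = 4.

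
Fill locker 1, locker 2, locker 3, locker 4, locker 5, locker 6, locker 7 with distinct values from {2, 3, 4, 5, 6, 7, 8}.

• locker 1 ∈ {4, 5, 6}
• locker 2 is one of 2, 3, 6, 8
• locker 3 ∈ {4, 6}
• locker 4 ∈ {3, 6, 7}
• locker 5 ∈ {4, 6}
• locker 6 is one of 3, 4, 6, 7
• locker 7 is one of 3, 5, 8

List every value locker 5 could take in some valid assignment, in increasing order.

The 7 variables draw from only 7 values {2, 3, 4, 5, 6, 7, 8}, so each is used; only locker 2 can be 2, hence locker 2 = 2.
The 6 still-open variables draw from only 6 values {3, 4, 5, 6, 7, 8}, so each is used; only locker 7 can be 8, hence locker 7 = 8.
Among the 5 still-open variables, 5 fits only locker 1 (and all 5 values in {3, 4, 5, 6, 7} must be used), so locker 1 = 5.
The 2 variables locker 3 and locker 5 are confined to {4, 6}, which locks those values in; drop them from locker 4, locker 6.
No further eliminations apply; locker 5 can still be any of 4, 6.

4, 6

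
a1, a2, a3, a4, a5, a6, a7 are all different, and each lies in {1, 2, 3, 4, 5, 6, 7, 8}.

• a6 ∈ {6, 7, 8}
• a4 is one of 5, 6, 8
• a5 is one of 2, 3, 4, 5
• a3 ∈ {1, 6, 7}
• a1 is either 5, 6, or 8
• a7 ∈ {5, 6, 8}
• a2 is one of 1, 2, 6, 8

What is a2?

2

The 3 variables a1, a4, a7 are confined to {5, 6, 8}, which locks those values in; drop them from a2, a3, a5, a6.
That leaves a6 = 7. Eliminate 7 elsewhere: a3.
a3's domain is down to {1}, so a3 = 1. Eliminate 1 elsewhere: a2.
So a2 = 2.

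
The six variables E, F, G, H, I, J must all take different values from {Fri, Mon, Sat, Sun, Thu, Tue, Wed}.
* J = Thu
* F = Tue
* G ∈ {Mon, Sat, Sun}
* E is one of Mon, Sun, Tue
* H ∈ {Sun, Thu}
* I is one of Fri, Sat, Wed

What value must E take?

F must be Tue (only option left). So E can't be Tue.
J must be Thu (only option left). Eliminate Thu elsewhere: H.
That leaves H = Sun. Eliminate Sun elsewhere: E, G.
So E = Mon.

Mon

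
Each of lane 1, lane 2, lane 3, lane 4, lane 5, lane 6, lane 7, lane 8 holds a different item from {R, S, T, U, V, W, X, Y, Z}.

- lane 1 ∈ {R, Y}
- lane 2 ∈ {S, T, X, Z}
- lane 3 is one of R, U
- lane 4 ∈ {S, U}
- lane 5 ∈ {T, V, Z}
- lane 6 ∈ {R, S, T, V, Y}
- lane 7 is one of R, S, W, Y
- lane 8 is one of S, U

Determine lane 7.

W

lane 4 and lane 8 between them cover only {S, U} — a naked pair. Remove those values from lane 2, lane 3, lane 6, lane 7.
lane 3 must be R (only option left). So lane 1, lane 6, lane 7 can't be R.
lane 1's domain is down to {Y}, so lane 1 = Y. Eliminate Y elsewhere: lane 6, lane 7.
So lane 7 = W.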